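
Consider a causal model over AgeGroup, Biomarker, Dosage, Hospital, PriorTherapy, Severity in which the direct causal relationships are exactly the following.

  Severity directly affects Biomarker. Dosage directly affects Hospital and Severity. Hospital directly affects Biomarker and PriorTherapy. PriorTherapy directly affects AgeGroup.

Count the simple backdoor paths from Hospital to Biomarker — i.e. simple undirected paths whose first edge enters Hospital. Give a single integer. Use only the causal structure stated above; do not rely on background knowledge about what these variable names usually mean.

A backdoor path from Hospital to Biomarker is any simple undirected path whose first edge points into Hospital (i.e. leaves Hospital via a parent).
Parents of Hospital: {Dosage}.
Enumerating:
  P1: Hospital <- Dosage -> Severity -> Biomarker
That exhausts the simple backdoor paths. Count: 1.

1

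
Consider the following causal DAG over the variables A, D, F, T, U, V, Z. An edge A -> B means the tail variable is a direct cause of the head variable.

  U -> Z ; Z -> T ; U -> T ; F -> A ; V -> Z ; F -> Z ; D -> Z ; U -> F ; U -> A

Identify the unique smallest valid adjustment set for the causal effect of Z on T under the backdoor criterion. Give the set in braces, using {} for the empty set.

{U}

Variables eligible for adjustment (non-descendants of Z, excluding Z and T): {A, D, F, U, V}.
Backdoor paths from Z to T:
  P1: Z <- U -> T
  P2: Z <- F <- U -> T
  P3: Z <- F -> A <- U -> T
The empty set is not sufficient: P1 (Z <- U -> T) has no collider blocking it and no conditioned non-collider, so it is open.
Try {U}:
  P1: blocked at fork node U ∈ conditioning set.
  P2: blocked at fork node U ∈ conditioning set.
  P3: blocked at collider A (neither it nor any descendant is in the conditioning set).
{U} contains no descendant of Z and blocks every backdoor path.
No other singleton works — e.g. {F} leaves P1 open — so {U} is the unique smallest valid adjustment set.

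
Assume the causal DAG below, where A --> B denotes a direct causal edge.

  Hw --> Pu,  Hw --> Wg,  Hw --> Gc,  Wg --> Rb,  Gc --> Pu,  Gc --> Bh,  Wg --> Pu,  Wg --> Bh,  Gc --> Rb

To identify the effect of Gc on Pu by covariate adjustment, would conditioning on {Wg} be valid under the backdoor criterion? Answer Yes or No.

Backdoor paths from Gc to Pu (paths whose first edge points into Gc):
  P1: Gc <- Hw -> Wg -> Pu
  P2: Gc <- Hw -> Pu
Condition 1 (no descendant of Gc in the set): holds — descendants of Gc are {Bh, Pu, Rb}; none are in {Wg}.
Condition 2 (every backdoor path blocked by {Wg}):
  P1: blocked at chain node Wg ∈ conditioning set.
  P2: open — no interior node is in the conditioning set.
{Wg} does not satisfy the backdoor criterion.

No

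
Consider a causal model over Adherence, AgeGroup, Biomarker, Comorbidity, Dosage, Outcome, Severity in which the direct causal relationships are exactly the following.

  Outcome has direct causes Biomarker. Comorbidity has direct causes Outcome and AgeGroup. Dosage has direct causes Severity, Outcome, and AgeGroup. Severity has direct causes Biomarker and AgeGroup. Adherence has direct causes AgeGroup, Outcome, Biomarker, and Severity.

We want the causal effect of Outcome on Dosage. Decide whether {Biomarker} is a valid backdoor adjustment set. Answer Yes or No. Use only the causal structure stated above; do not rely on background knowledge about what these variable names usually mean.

Yes

Backdoor paths from Outcome to Dosage (paths whose first edge points into Outcome):
  P1: Outcome <- Biomarker -> Severity <- AgeGroup -> Dosage
  P2: Outcome <- Biomarker -> Severity -> Dosage
  P3: Outcome <- Biomarker -> Severity -> Adherence <- AgeGroup -> Dosage
  P4: Outcome <- Biomarker -> Adherence <- AgeGroup -> Severity -> Dosage
  P5: Outcome <- Biomarker -> Adherence <- AgeGroup -> Dosage
  P6: Outcome <- Biomarker -> Adherence <- Severity <- AgeGroup -> Dosage
  P7: Outcome <- Biomarker -> Adherence <- Severity -> Dosage
Condition 1 (no descendant of Outcome in the set): holds — descendants of Outcome are {Adherence, Comorbidity, Dosage}; none are in {Biomarker}.
Condition 2 (every backdoor path blocked by {Biomarker}):
  P1: blocked at fork node Biomarker ∈ conditioning set.
  P2: blocked at fork node Biomarker ∈ conditioning set.
  P3: blocked at fork node Biomarker ∈ conditioning set.
  P4: blocked at fork node Biomarker ∈ conditioning set.
  P5: blocked at fork node Biomarker ∈ conditioning set.
  P6: blocked at fork node Biomarker ∈ conditioning set.
  P7: blocked at fork node Biomarker ∈ conditioning set.
{Biomarker} satisfies the backdoor criterion.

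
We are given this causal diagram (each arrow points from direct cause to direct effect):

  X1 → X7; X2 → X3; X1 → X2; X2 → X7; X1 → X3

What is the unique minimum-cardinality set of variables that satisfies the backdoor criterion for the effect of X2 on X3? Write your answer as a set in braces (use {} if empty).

Variables eligible for adjustment (non-descendants of X2, excluding X2 and X3): {X1}.
Backdoor paths from X2 to X3:
  P1: X2 <- X1 -> X3
The empty set is not sufficient: P1 (X2 <- X1 -> X3) has no collider blocking it and no conditioned non-collider, so it is open.
Try {X1}:
  P1: blocked at fork node X1 ∈ conditioning set.
{X1} contains no descendant of X2 and blocks every backdoor path.
{X1} is the unique smallest valid adjustment set.

{X1}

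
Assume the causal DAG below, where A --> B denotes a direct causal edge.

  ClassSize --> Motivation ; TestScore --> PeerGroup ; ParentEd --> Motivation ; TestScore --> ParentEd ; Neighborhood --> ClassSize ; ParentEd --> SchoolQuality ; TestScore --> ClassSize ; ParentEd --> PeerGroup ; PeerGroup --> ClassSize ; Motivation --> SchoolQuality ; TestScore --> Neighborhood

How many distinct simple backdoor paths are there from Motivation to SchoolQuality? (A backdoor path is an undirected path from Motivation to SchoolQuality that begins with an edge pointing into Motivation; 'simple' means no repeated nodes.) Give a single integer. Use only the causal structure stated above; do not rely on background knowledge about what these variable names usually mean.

A backdoor path from Motivation to SchoolQuality is any simple undirected path whose first edge points into Motivation (i.e. leaves Motivation via a parent).
Parents of Motivation: {ClassSize, ParentEd}.
Enumerating:
  P1: Motivation <- ParentEd -> SchoolQuality
  P2: Motivation <- ClassSize <- TestScore -> ParentEd -> SchoolQuality
  P3: Motivation <- ClassSize <- TestScore -> PeerGroup <- ParentEd -> SchoolQuality
  P4: Motivation <- ClassSize <- Neighborhood <- TestScore -> ParentEd -> SchoolQuality
  P5: Motivation <- ClassSize <- Neighborhood <- TestScore -> PeerGroup <- ParentEd -> SchoolQuality
  P6: Motivation <- ClassSize <- PeerGroup <- TestScore -> ParentEd -> SchoolQuality
  P7: Motivation <- ClassSize <- PeerGroup <- ParentEd -> SchoolQuality
That exhausts the simple backdoor paths. Count: 7.

7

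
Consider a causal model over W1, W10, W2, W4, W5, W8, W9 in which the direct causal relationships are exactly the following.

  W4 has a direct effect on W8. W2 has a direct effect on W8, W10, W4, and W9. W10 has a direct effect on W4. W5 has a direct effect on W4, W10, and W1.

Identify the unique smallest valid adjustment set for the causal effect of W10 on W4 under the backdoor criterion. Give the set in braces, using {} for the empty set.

Variables eligible for adjustment (non-descendants of W10, excluding W10 and W4): {W1, W2, W5, W9}.
Backdoor paths from W10 to W4:
  P1: W10 <- W2 -> W4
  P2: W10 <- W2 -> W8 <- W4
  P3: W10 <- W5 -> W4
The empty set is not sufficient: P1 (W10 <- W2 -> W4) has no collider blocking it and no conditioned non-collider, so it is open.
Try {W2, W5}:
  P1: blocked at fork node W2 ∈ conditioning set.
  P2: blocked at fork node W2 ∈ conditioning set.
  P3: blocked at fork node W5 ∈ conditioning set.
{W2, W5} contains no descendant of W10 and blocks every backdoor path.
Every element of {W2, W5} is needed (dropping W2 leaves P1 open; dropping W5 leaves P3 open), so no proper subset is valid.
Among all size-2 subsets of the eligible variables, only {W2, W5} blocks every backdoor path, so it is the unique smallest valid adjustment set.

{W2, W5}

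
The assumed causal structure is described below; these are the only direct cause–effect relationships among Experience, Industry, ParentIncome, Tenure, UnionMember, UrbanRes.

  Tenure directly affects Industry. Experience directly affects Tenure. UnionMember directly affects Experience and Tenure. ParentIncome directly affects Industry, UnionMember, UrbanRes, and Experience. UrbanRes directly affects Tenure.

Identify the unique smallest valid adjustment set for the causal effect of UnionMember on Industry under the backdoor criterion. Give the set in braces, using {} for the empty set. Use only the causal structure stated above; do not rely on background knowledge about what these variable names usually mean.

{ParentIncome}

Variables eligible for adjustment (non-descendants of UnionMember, excluding UnionMember and Industry): {ParentIncome, UrbanRes}.
Backdoor paths from UnionMember to Industry:
  P1: UnionMember <- ParentIncome -> UrbanRes -> Tenure -> Industry
  P2: UnionMember <- ParentIncome -> Experience -> Tenure -> Industry
  P3: UnionMember <- ParentIncome -> Industry
The empty set is not sufficient: P1 (UnionMember <- ParentIncome -> UrbanRes -> Tenure -> Industry) has no collider blocking it and no conditioned non-collider, so it is open.
Try {ParentIncome}:
  P1: blocked at fork node ParentIncome ∈ conditioning set.
  P2: blocked at fork node ParentIncome ∈ conditioning set.
  P3: blocked at fork node ParentIncome ∈ conditioning set.
{ParentIncome} contains no descendant of UnionMember and blocks every backdoor path.
No other singleton works — e.g. {UrbanRes} leaves P2 open — so {ParentIncome} is the unique smallest valid adjustment set.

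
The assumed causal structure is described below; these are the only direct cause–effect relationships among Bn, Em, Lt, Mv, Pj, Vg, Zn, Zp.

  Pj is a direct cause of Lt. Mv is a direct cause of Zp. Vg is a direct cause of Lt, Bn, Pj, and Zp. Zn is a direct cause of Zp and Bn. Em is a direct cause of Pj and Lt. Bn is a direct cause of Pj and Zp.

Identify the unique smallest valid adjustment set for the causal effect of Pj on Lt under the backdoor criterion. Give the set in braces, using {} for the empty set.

Variables eligible for adjustment (non-descendants of Pj, excluding Pj and Lt): {Bn, Em, Mv, Vg, Zn, Zp}.
Backdoor paths from Pj to Lt:
  P1: Pj <- Vg -> Lt
  P2: Pj <- Em -> Lt
  P3: Pj <- Bn <- Vg -> Lt
  P4: Pj <- Bn <- Zn -> Zp <- Vg -> Lt
  P5: Pj <- Bn -> Zp <- Vg -> Lt
The empty set is not sufficient: P1 (Pj <- Vg -> Lt) has no collider blocking it and no conditioned non-collider, so it is open.
Try {Em, Vg}:
  P1: blocked at fork node Vg ∈ conditioning set.
  P2: blocked at fork node Em ∈ conditioning set.
  P3: blocked at fork node Vg ∈ conditioning set.
  P4: blocked at collider Zp (neither it nor any descendant is in the conditioning set).
  P5: blocked at collider Zp (neither it nor any descendant is in the conditioning set).
{Em, Vg} contains no descendant of Pj and blocks every backdoor path.
Every element of {Em, Vg} is needed (dropping Em leaves P2 open; dropping Vg leaves P1 open), so no proper subset is valid.
Among all size-2 subsets of the eligible variables, only {Em, Vg} blocks every backdoor path, so it is the unique smallest valid adjustment set.

{Em, Vg}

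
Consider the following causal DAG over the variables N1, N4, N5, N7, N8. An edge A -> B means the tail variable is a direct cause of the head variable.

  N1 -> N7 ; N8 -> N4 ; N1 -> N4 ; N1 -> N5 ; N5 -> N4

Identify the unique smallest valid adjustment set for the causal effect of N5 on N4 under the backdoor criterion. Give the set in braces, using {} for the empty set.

{N1}

Variables eligible for adjustment (non-descendants of N5, excluding N5 and N4): {N1, N7, N8}.
Backdoor paths from N5 to N4:
  P1: N5 <- N1 -> N4
The empty set is not sufficient: P1 (N5 <- N1 -> N4) has no collider blocking it and no conditioned non-collider, so it is open.
Try {N1}:
  P1: blocked at fork node N1 ∈ conditioning set.
{N1} contains no descendant of N5 and blocks every backdoor path.
No other singleton works — e.g. {N7} leaves P1 open — so {N1} is the unique smallest valid adjustment set.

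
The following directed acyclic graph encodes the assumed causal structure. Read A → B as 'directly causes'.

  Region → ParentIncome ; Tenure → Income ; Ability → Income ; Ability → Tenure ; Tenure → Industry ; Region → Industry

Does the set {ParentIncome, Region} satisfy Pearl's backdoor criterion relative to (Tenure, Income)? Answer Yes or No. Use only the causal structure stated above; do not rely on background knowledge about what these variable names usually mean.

No

Backdoor paths from Tenure to Income (paths whose first edge points into Tenure):
  P1: Tenure <- Ability -> Income
Condition 1 (no descendant of Tenure in the set): holds — descendants of Tenure are {Income, Industry}; none are in {ParentIncome, Region}.
Condition 2 (every backdoor path blocked by {ParentIncome, Region}):
  P1: open — no interior node is in the conditioning set.
{ParentIncome, Region} does not satisfy the backdoor criterion.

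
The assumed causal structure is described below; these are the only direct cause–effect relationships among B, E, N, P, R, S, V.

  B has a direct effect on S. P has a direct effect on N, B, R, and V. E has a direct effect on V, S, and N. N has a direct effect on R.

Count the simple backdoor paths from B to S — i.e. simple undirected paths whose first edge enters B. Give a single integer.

A backdoor path from B to S is any simple undirected path whose first edge points into B (i.e. leaves B via a parent).
Parents of B: {P}.
Enumerating:
  P1: B <- P -> V <- E -> S
  P2: B <- P -> N <- E -> S
  P3: B <- P -> R <- N <- E -> S
That exhausts the simple backdoor paths. Count: 3.

3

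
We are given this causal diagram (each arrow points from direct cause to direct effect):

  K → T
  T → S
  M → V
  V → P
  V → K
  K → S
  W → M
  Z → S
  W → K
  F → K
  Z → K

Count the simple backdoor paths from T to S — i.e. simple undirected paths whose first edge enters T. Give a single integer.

2

A backdoor path from T to S is any simple undirected path whose first edge points into T (i.e. leaves T via a parent).
Parents of T: {K}.
Enumerating:
  P1: T <- K <- Z -> S
  P2: T <- K -> S
That exhausts the simple backdoor paths. Count: 2.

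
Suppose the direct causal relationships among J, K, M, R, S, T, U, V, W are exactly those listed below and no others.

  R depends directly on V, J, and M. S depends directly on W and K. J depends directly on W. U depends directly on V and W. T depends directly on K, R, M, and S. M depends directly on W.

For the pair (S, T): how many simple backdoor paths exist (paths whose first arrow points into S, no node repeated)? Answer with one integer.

A backdoor path from S to T is any simple undirected path whose first edge points into S (i.e. leaves S via a parent).
Parents of S: {K, W}.
Enumerating:
  P1: S <- W -> M -> R -> T
  P2: S <- W -> M -> T
  P3: S <- W -> J -> R <- M -> T
  P4: S <- W -> J -> R -> T
  P5: S <- W -> U <- V -> R <- M -> T
  P6: S <- W -> U <- V -> R -> T
  P7: S <- K -> T
That exhausts the simple backdoor paths. Count: 7.

7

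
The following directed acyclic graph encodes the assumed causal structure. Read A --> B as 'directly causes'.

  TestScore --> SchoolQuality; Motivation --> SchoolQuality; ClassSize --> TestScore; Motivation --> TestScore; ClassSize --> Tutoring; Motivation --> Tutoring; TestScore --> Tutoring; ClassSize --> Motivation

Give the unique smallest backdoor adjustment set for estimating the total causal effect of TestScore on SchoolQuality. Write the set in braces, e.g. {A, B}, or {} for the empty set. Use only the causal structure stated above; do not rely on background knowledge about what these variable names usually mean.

Variables eligible for adjustment (non-descendants of TestScore, excluding TestScore and SchoolQuality): {ClassSize, Motivation}.
Backdoor paths from TestScore to SchoolQuality:
  P1: TestScore <- ClassSize -> Motivation -> SchoolQuality
  P2: TestScore <- ClassSize -> Tutoring <- Motivation -> SchoolQuality
  P3: TestScore <- Motivation -> SchoolQuality
The empty set is not sufficient: P1 (TestScore <- ClassSize -> Motivation -> SchoolQuality) has no collider blocking it and no conditioned non-collider, so it is open.
Try {Motivation}:
  P1: blocked at chain node Motivation ∈ conditioning set.
  P2: blocked at collider Tutoring (neither it nor any descendant is in the conditioning set).
  P3: blocked at fork node Motivation ∈ conditioning set.
{Motivation} contains no descendant of TestScore and blocks every backdoor path.
No other singleton works — e.g. {ClassSize} leaves P3 open — so {Motivation} is the unique smallest valid adjustment set.

{Motivation}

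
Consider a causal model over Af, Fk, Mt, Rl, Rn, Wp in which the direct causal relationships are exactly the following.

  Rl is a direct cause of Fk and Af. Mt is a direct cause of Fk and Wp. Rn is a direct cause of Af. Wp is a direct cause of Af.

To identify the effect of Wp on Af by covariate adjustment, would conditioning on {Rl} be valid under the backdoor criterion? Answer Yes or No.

Yes

Backdoor paths from Wp to Af (paths whose first edge points into Wp):
  P1: Wp <- Mt -> Fk <- Rl -> Af
Condition 1 (no descendant of Wp in the set): holds — descendants of Wp are {Af}; none are in {Rl}.
Condition 2 (every backdoor path blocked by {Rl}):
  P1: blocked at collider Fk (neither it nor any descendant is in the conditioning set).
{Rl} satisfies the backdoor criterion.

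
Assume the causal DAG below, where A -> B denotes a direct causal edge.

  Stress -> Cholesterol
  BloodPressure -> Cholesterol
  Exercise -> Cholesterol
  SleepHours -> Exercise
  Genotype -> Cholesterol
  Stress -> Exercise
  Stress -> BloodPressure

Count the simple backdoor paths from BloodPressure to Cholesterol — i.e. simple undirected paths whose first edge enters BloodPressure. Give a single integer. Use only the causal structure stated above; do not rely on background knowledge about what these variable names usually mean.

2

A backdoor path from BloodPressure to Cholesterol is any simple undirected path whose first edge points into BloodPressure (i.e. leaves BloodPressure via a parent).
Parents of BloodPressure: {Stress}.
Enumerating:
  P1: BloodPressure <- Stress -> Exercise -> Cholesterol
  P2: BloodPressure <- Stress -> Cholesterol
That exhausts the simple backdoor paths. Count: 2.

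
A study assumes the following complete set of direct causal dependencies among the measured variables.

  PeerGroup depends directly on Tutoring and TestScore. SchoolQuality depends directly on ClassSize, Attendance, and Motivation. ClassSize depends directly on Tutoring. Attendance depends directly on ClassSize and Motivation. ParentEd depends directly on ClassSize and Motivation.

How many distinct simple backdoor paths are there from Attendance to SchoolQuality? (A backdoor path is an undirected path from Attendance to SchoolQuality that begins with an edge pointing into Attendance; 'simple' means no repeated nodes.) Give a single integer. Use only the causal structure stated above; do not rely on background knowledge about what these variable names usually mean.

4

A backdoor path from Attendance to SchoolQuality is any simple undirected path whose first edge points into Attendance (i.e. leaves Attendance via a parent).
Parents of Attendance: {ClassSize, Motivation}.
Enumerating:
  P1: Attendance <- Motivation -> ParentEd <- ClassSize -> SchoolQuality
  P2: Attendance <- Motivation -> SchoolQuality
  P3: Attendance <- ClassSize -> ParentEd <- Motivation -> SchoolQuality
  P4: Attendance <- ClassSize -> SchoolQuality
That exhausts the simple backdoor paths. Count: 4.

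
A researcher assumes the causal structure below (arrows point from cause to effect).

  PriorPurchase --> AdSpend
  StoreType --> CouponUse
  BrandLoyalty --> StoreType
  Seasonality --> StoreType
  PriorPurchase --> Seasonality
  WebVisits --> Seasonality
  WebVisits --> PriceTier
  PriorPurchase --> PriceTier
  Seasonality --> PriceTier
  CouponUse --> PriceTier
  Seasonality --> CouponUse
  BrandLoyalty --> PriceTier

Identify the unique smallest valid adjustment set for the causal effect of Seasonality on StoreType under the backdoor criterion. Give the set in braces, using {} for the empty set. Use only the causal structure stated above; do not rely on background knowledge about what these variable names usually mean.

Variables eligible for adjustment (non-descendants of Seasonality, excluding Seasonality and StoreType): {AdSpend, BrandLoyalty, PriorPurchase, WebVisits}.
Backdoor paths from Seasonality to StoreType:
  P1: Seasonality <- PriorPurchase -> PriceTier <- BrandLoyalty -> StoreType
  P2: Seasonality <- PriorPurchase -> PriceTier <- CouponUse <- StoreType
  P3: Seasonality <- WebVisits -> PriceTier <- BrandLoyalty -> StoreType
  P4: Seasonality <- WebVisits -> PriceTier <- CouponUse <- StoreType
Each backdoor path contains an unconditioned collider, so every path is already blocked with the empty conditioning set:
  P1: blocked at collider PriceTier (neither it nor any descendant is in the conditioning set).
  P2: blocked at collider PriceTier (neither it nor any descendant is in the conditioning set).
  P3: blocked at collider PriceTier (neither it nor any descendant is in the conditioning set).
  P4: blocked at collider PriceTier (neither it nor any descendant is in the conditioning set).
The empty set is therefore the unique smallest valid set.

{}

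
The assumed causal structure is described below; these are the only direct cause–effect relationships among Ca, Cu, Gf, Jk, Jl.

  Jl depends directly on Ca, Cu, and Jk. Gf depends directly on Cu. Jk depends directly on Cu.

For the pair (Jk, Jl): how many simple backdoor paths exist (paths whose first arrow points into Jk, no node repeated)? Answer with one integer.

A backdoor path from Jk to Jl is any simple undirected path whose first edge points into Jk (i.e. leaves Jk via a parent).
Parents of Jk: {Cu}.
Enumerating:
  P1: Jk <- Cu -> Jl
That exhausts the simple backdoor paths. Count: 1.

1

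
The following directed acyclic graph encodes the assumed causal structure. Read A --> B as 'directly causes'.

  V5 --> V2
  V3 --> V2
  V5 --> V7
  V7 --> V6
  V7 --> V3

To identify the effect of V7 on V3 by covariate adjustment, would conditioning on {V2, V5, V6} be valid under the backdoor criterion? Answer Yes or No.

No

Backdoor paths from V7 to V3 (paths whose first edge points into V7):
  P1: V7 <- V5 -> V2 <- V3
Condition 1 (no descendant of V7 in the set): FAILS — V2 and V6 are descendants of V7.
Condition 2 (every backdoor path blocked by {V2, V5, V6}):
  P1: blocked at fork node V5 ∈ conditioning set.
{V2, V5, V6} does not satisfy the backdoor criterion.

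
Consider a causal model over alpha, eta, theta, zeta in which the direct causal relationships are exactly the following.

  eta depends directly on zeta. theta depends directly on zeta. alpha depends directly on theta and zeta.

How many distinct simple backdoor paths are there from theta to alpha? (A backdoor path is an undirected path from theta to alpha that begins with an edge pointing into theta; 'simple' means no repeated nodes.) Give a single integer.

1

A backdoor path from theta to alpha is any simple undirected path whose first edge points into theta (i.e. leaves theta via a parent).
Parents of theta: {zeta}.
Enumerating:
  P1: theta <- zeta -> alpha
That exhausts the simple backdoor paths. Count: 1.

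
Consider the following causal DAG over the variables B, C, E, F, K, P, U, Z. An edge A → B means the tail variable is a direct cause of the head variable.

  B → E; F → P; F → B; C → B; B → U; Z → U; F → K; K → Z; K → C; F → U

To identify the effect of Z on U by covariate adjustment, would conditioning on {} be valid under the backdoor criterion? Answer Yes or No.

No

Backdoor paths from Z to U (paths whose first edge points into Z):
  P1: Z <- K <- F -> B -> U
  P2: Z <- K <- F -> U
  P3: Z <- K -> C -> B <- F -> U
  P4: Z <- K -> C -> B -> U
Condition 1 (no descendant of Z in the set): holds — descendants of Z are {U}; none are in {}.
Condition 2 (every backdoor path blocked by {}):
  P1: open — no interior node is in the conditioning set.
  P2: open — no interior node is in the conditioning set.
  P3: blocked at collider B (neither it nor any descendant is in the conditioning set).
  P4: open — no interior node is in the conditioning set.
{} does not satisfy the backdoor criterion.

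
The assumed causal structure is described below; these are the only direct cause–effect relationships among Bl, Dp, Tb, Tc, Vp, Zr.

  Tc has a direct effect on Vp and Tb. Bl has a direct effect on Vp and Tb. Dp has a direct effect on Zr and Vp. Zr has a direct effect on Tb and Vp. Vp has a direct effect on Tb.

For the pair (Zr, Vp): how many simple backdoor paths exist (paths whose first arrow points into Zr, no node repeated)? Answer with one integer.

1

A backdoor path from Zr to Vp is any simple undirected path whose first edge points into Zr (i.e. leaves Zr via a parent).
Parents of Zr: {Dp}.
Enumerating:
  P1: Zr <- Dp -> Vp
That exhausts the simple backdoor paths. Count: 1.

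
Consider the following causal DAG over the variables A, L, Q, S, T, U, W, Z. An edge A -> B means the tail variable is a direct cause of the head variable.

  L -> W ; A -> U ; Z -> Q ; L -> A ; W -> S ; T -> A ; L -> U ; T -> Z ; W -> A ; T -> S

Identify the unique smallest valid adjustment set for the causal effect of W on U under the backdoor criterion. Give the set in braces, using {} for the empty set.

Variables eligible for adjustment (non-descendants of W, excluding W and U): {L, Q, T, Z}.
Backdoor paths from W to U:
  P1: W <- L -> A -> U
  P2: W <- L -> U
The empty set is not sufficient: P1 (W <- L -> A -> U) has no collider blocking it and no conditioned non-collider, so it is open.
Try {L}:
  P1: blocked at fork node L ∈ conditioning set.
  P2: blocked at fork node L ∈ conditioning set.
{L} contains no descendant of W and blocks every backdoor path.
No other singleton works — e.g. {T} leaves P1 open — so {L} is the unique smallest valid adjustment set.

{L}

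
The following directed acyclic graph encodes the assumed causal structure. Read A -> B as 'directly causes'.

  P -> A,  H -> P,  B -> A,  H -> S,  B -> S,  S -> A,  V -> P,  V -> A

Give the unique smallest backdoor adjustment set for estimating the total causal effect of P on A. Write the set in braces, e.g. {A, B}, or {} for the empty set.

{H, V}

Variables eligible for adjustment (non-descendants of P, excluding P and A): {B, H, S, V}.
Backdoor paths from P to A:
  P1: P <- H -> S <- B -> A
  P2: P <- H -> S -> A
  P3: P <- V -> A
The empty set is not sufficient: P2 (P <- H -> S -> A) has no collider blocking it and no conditioned non-collider, so it is open.
Try {H, V}:
  P1: blocked at fork node H ∈ conditioning set.
  P2: blocked at fork node H ∈ conditioning set.
  P3: blocked at fork node V ∈ conditioning set.
{H, V} contains no descendant of P and blocks every backdoor path.
Every element of {H, V} is needed (dropping H leaves P2 open; dropping V leaves P3 open), so no proper subset is valid.
Among all size-2 subsets of the eligible variables, only {H, V} blocks every backdoor path, so it is the unique smallest valid adjustment set.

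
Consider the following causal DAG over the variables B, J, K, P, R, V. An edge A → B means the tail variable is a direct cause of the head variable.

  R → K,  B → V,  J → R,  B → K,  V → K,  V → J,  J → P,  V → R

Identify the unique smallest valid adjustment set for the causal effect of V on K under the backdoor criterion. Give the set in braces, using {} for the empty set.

Variables eligible for adjustment (non-descendants of V, excluding V and K): {B}.
Backdoor paths from V to K:
  P1: V <- B -> K
The empty set is not sufficient: P1 (V <- B -> K) has no collider blocking it and no conditioned non-collider, so it is open.
Try {B}:
  P1: blocked at fork node B ∈ conditioning set.
{B} contains no descendant of V and blocks every backdoor path.
{B} is the unique smallest valid adjustment set.

{B}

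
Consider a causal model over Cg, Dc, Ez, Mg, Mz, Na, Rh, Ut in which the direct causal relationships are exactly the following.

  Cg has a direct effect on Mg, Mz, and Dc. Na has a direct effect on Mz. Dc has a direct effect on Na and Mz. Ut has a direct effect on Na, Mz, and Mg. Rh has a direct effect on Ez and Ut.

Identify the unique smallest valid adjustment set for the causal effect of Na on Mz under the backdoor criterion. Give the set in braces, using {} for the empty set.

Variables eligible for adjustment (non-descendants of Na, excluding Na and Mz): {Cg, Dc, Ez, Mg, Rh, Ut}.
Backdoor paths from Na to Mz:
  P1: Na <- Ut -> Mz
  P2: Na <- Ut -> Mg <- Cg -> Dc -> Mz
  P3: Na <- Ut -> Mg <- Cg -> Mz
  P4: Na <- Dc <- Cg -> Mz
  P5: Na <- Dc <- Cg -> Mg <- Ut -> Mz
  P6: Na <- Dc -> Mz
The empty set is not sufficient: P1 (Na <- Ut -> Mz) has no collider blocking it and no conditioned non-collider, so it is open.
Try {Dc, Ut}:
  P1: blocked at fork node Ut ∈ conditioning set.
  P2: blocked at fork node Ut ∈ conditioning set.
  P3: blocked at fork node Ut ∈ conditioning set.
  P4: blocked at chain node Dc ∈ conditioning set.
  P5: blocked at chain node Dc ∈ conditioning set.
  P6: blocked at fork node Dc ∈ conditioning set.
{Dc, Ut} contains no descendant of Na and blocks every backdoor path.
Every element of {Dc, Ut} is needed (dropping Dc leaves P4 open; dropping Ut leaves P1 open), so no proper subset is valid.
Among all size-2 subsets of the eligible variables, only {Dc, Ut} blocks every backdoor path, so it is the unique smallest valid adjustment set.

{Dc, Ut}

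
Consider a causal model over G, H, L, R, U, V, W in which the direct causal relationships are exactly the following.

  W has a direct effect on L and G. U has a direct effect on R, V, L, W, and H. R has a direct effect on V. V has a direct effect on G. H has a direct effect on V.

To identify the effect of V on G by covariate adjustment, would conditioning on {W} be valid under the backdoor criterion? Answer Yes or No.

Backdoor paths from V to G (paths whose first edge points into V):
  P1: V <- U -> W -> G
  P2: V <- U -> L <- W -> G
  P3: V <- H <- U -> W -> G
  P4: V <- H <- U -> L <- W -> G
  P5: V <- R <- U -> W -> G
  P6: V <- R <- U -> L <- W -> G
Condition 1 (no descendant of V in the set): holds — descendants of V are {G}; none are in {W}.
Condition 2 (every backdoor path blocked by {W}):
  P1: blocked at chain node W ∈ conditioning set.
  P2: blocked at collider L (neither it nor any descendant is in the conditioning set).
  P3: blocked at chain node W ∈ conditioning set.
  P4: blocked at collider L (neither it nor any descendant is in the conditioning set).
  P5: blocked at chain node W ∈ conditioning set.
  P6: blocked at collider L (neither it nor any descendant is in the conditioning set).
{W} satisfies the backdoor criterion.

Yes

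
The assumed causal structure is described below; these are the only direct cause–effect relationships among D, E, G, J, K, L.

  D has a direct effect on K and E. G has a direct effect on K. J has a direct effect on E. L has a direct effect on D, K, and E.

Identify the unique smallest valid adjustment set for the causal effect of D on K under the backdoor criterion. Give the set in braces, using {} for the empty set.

Variables eligible for adjustment (non-descendants of D, excluding D and K): {G, J, L}.
Backdoor paths from D to K:
  P1: D <- L -> K
The empty set is not sufficient: P1 (D <- L -> K) has no collider blocking it and no conditioned non-collider, so it is open.
Try {L}:
  P1: blocked at fork node L ∈ conditioning set.
{L} contains no descendant of D and blocks every backdoor path.
No other singleton works — e.g. {J} leaves P1 open — so {L} is the unique smallest valid adjustment set.

{L}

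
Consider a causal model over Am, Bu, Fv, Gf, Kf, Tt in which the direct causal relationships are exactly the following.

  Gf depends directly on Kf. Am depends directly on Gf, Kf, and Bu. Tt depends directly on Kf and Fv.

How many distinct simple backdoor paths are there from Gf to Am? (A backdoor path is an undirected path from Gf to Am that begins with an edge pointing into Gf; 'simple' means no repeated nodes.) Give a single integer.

A backdoor path from Gf to Am is any simple undirected path whose first edge points into Gf (i.e. leaves Gf via a parent).
Parents of Gf: {Kf}.
Enumerating:
  P1: Gf <- Kf -> Am
That exhausts the simple backdoor paths. Count: 1.

1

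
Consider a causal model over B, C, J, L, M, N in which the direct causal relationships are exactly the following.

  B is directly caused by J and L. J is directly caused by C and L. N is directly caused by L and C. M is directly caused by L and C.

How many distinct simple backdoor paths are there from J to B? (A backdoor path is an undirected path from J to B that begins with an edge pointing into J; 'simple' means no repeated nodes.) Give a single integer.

3

A backdoor path from J to B is any simple undirected path whose first edge points into J (i.e. leaves J via a parent).
Parents of J: {C, L}.
Enumerating:
  P1: J <- C -> N <- L -> B
  P2: J <- C -> M <- L -> B
  P3: J <- L -> B
That exhausts the simple backdoor paths. Count: 3.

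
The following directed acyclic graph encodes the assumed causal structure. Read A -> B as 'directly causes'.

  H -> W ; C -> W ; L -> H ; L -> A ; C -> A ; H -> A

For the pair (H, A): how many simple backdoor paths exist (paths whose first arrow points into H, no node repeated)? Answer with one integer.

1

A backdoor path from H to A is any simple undirected path whose first edge points into H (i.e. leaves H via a parent).
Parents of H: {L}.
Enumerating:
  P1: H <- L -> A
That exhausts the simple backdoor paths. Count: 1.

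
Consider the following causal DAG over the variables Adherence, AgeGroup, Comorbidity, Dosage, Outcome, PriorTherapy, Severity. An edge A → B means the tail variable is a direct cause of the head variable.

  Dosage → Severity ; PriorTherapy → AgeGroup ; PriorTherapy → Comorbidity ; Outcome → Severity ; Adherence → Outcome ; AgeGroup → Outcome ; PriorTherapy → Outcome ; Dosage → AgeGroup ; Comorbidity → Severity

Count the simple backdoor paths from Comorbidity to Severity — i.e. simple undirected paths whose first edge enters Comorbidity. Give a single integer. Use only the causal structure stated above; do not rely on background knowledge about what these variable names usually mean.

4

A backdoor path from Comorbidity to Severity is any simple undirected path whose first edge points into Comorbidity (i.e. leaves Comorbidity via a parent).
Parents of Comorbidity: {PriorTherapy}.
Enumerating:
  P1: Comorbidity <- PriorTherapy -> AgeGroup <- Dosage -> Severity
  P2: Comorbidity <- PriorTherapy -> AgeGroup -> Outcome -> Severity
  P3: Comorbidity <- PriorTherapy -> Outcome <- AgeGroup <- Dosage -> Severity
  P4: Comorbidity <- PriorTherapy -> Outcome -> Severity
That exhausts the simple backdoor paths. Count: 4.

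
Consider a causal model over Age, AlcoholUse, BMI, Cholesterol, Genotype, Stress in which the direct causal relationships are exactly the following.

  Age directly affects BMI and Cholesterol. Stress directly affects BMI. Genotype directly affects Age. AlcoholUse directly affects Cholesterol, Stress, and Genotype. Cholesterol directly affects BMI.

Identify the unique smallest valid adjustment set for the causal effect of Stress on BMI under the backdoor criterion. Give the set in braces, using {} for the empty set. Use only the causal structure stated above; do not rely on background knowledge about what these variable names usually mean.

Variables eligible for adjustment (non-descendants of Stress, excluding Stress and BMI): {Age, AlcoholUse, Cholesterol, Genotype}.
Backdoor paths from Stress to BMI:
  P1: Stress <- AlcoholUse -> Genotype -> Age -> Cholesterol -> BMI
  P2: Stress <- AlcoholUse -> Genotype -> Age -> BMI
  P3: Stress <- AlcoholUse -> Cholesterol <- Age -> BMI
  P4: Stress <- AlcoholUse -> Cholesterol -> BMI
The empty set is not sufficient: P1 (Stress <- AlcoholUse -> Genotype -> Age -> Cholesterol -> BMI) has no collider blocking it and no conditioned non-collider, so it is open.
Try {AlcoholUse}:
  P1: blocked at fork node AlcoholUse ∈ conditioning set.
  P2: blocked at fork node AlcoholUse ∈ conditioning set.
  P3: blocked at fork node AlcoholUse ∈ conditioning set.
  P4: blocked at fork node AlcoholUse ∈ conditioning set.
{AlcoholUse} contains no descendant of Stress and blocks every backdoor path.
No other singleton works — e.g. {Genotype} leaves P4 open — so {AlcoholUse} is the unique smallest valid adjustment set.

{AlcoholUse}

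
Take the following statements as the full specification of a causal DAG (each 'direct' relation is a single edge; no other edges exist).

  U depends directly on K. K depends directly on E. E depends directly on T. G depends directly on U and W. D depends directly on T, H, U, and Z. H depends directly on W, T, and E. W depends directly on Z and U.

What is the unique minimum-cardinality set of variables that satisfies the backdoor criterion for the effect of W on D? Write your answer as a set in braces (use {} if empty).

{U, Z}

Variables eligible for adjustment (non-descendants of W, excluding W and D): {E, K, T, U, Z}.
Backdoor paths from W to D:
  P1: W <- U <- K <- E <- T -> H -> D
  P2: W <- U <- K <- E <- T -> D
  P3: W <- U <- K <- E -> H <- T -> D
  P4: W <- U <- K <- E -> H -> D
  P5: W <- U -> D
  P6: W <- Z -> D
The empty set is not sufficient: P1 (W <- U <- K <- E <- T -> H -> D) has no collider blocking it and no conditioned non-collider, so it is open.
Try {U, Z}:
  P1: blocked at chain node U ∈ conditioning set.
  P2: blocked at chain node U ∈ conditioning set.
  P3: blocked at chain node U ∈ conditioning set.
  P4: blocked at chain node U ∈ conditioning set.
  P5: blocked at fork node U ∈ conditioning set.
  P6: blocked at fork node Z ∈ conditioning set.
{U, Z} contains no descendant of W and blocks every backdoor path.
Every element of {U, Z} is needed (dropping U leaves P1 open; dropping Z leaves P6 open), so no proper subset is valid.
Among all size-2 subsets of the eligible variables, only {U, Z} blocks every backdoor path, so it is the unique smallest valid adjustment set.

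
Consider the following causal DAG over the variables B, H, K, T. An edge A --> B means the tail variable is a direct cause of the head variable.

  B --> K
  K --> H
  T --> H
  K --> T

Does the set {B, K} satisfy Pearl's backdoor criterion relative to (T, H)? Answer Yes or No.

Backdoor paths from T to H (paths whose first edge points into T):
  P1: T <- K -> H
Condition 1 (no descendant of T in the set): holds — descendants of T are {H}; none are in {B, K}.
Condition 2 (every backdoor path blocked by {B, K}):
  P1: blocked at fork node K ∈ conditioning set.
{B, K} satisfies the backdoor criterion.

Yes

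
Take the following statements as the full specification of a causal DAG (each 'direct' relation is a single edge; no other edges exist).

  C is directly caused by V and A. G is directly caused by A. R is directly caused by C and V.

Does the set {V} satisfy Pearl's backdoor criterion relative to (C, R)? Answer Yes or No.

Yes

Backdoor paths from C to R (paths whose first edge points into C):
  P1: C <- V -> R
Condition 1 (no descendant of C in the set): holds — descendants of C are {R}; none are in {V}.
Condition 2 (every backdoor path blocked by {V}):
  P1: blocked at fork node V ∈ conditioning set.
{V} satisfies the backdoor criterion.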